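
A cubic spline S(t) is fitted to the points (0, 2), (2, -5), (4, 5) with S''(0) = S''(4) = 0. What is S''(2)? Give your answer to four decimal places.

Put M_i = S'' at the i-th knot. Here h = (2, 2) and Δ = (-7/2, 5), so the interior equations h_(i-1)·M_(i-1) + 2(h_(i-1)+h_i)·M_i + h_i·M_(i+1) = 6(Δ_i − Δ_(i-1)) read
  2·M_0 + 8·M_1 + 2·M_2 = 6(Δ_1 - Δ_0) = 51
Natural end conditions: M_0 = M_2 = 0.
Solving: M_0 = 0, M_1 = 51/8, M_2 = 0.

6.3750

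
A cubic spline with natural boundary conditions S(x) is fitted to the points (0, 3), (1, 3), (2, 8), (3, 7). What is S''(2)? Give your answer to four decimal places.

-11.6000

Write M_i for S''(x_i). With h_i = 1, 1, 1 and divided differences Δ_i = 0, 5, -1, the continuity of S' gives the tridiagonal system
  1·M_0 + 4·M_1 + 1·M_2 = 6(Δ_1 - Δ_0) = 30
  1·M_1 + 4·M_2 + 1·M_3 = 6(Δ_2 - Δ_1) = -36
Natural end conditions: M_0 = M_3 = 0.
Forward elimination and back-substitution give M_0 = 0, M_1 = 52/5, M_2 = -58/5, M_3 = 0.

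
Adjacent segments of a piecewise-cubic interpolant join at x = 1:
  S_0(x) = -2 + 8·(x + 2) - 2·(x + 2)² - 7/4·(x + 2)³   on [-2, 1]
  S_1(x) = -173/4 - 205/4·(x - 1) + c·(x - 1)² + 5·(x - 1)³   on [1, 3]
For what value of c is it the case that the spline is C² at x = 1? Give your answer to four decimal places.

S_0''(x) = -4 - 21/2·(x + 2), so S_0''(1) = -71/2. On the right, S_1''(1) = 2c, so c = -71/4.

-17.7500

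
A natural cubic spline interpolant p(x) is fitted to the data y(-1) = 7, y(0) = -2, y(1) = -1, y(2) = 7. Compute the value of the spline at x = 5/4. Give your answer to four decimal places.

0.6063

Let M_i = p''(x_i). Step sizes h_i = 1, 1, 1; slopes of the chords Δ_i = (y_(i+1) - y_i)/h_i = -9, 1, 8.
  1·M_0 + 4·M_1 + 1·M_2 = 6(Δ_1 - Δ_0) = 60
  1·M_1 + 4·M_2 + 1·M_3 = 6(Δ_2 - Δ_1) = 42
Natural end conditions: M_0 = M_3 = 0.
Hence M_0 = 0, M_1 = 66/5, M_2 = 36/5, M_3 = 0.
On [1, 2], p(x) = -1 + 28/5·(x - 1) + 18/5·(x - 1)² - 6/5·(x - 1)³.
With (x - 1) = 1/4: p(5/4) = 97/160.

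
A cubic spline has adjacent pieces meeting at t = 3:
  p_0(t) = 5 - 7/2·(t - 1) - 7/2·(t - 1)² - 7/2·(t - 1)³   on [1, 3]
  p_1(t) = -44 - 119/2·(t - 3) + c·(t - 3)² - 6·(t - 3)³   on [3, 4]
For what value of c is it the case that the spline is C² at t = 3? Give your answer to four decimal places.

p_0''(t) = -7 - 21·(t - 1), so p_0''(3) = -49. On the right, p_1''(3) = 2c, so c = -49/2.

-24.5000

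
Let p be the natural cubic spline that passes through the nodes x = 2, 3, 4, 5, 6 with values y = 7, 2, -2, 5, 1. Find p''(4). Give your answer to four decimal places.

23.1429

Write M_i for p''(x_i). With h_i = 1, 1, 1, 1 and divided differences Δ_i = -5, -4, 7, -4, the continuity of p' gives the tridiagonal system
  1·M_0 + 4·M_1 + 1·M_2 = 6(Δ_1 - Δ_0) = 6
  1·M_1 + 4·M_2 + 1·M_3 = 6(Δ_2 - Δ_1) = 66
  1·M_2 + 4·M_3 + 1·M_4 = 6(Δ_3 - Δ_2) = -66
Natural end conditions: M_0 = M_4 = 0.
Hence M_0 = 0, M_1 = -30/7, M_2 = 162/7, M_3 = -156/7, M_4 = 0.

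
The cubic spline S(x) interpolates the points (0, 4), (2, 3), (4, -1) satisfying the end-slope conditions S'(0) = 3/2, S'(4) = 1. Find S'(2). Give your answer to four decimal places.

Put M_i = S'' at the i-th knot. Here h = (2, 2) and Δ = (-1/2, -2), so the interior equations h_(i-1)·M_(i-1) + 2(h_(i-1)+h_i)·M_i + h_i·M_(i+1) = 6(Δ_i − Δ_(i-1)) read
  2·M_0 + 8·M_1 + 2·M_2 = 6(Δ_1 - Δ_0) = -9
Clamped end conditions give two more equations: 2h_0·M_0 + h_0·M_1 = 6(Δ_0 - S'(0)) = -12 and h_1·M_1 + 2h_1·M_2 = 6(S'(4) - Δ_1) = 18.
Forward elimination and back-substitution give M_0 = -2, M_1 = -2, M_2 = 11/2.
On [2, 4], S'(x) = b_1 + 2c_1·(x - 2) + 3d_1·(x - 2)² with b_1 = Δ_1 - h_1(2M_1 + M_2)/6 = -5/2, c_1 = M_1/2 = -1, d_1 = (M_2 - M_1)/(6h_1) = 5/8. So S'(2) = -5/2.

-2.5000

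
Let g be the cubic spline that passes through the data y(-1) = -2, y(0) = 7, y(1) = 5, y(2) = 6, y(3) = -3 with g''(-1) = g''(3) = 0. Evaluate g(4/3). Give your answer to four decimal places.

Let σ_i = g''(x_i). Step sizes h_i = 1, 1, 1, 1; slopes of the chords Δ_i = (y_(i+1) - y_i)/h_i = 9, -2, 1, -9.
  1·σ_0 + 4·σ_1 + 1·σ_2 = 6(Δ_1 - Δ_0) = -66
  1·σ_1 + 4·σ_2 + 1·σ_3 = 6(Δ_2 - Δ_1) = 18
  1·σ_2 + 4·σ_3 + 1·σ_4 = 6(Δ_3 - Δ_2) = -60
Natural end conditions: σ_0 = σ_4 = 0.
Solving the tridiagonal system: σ_0 = 0, σ_1 = -561/28, σ_2 = 99/7, σ_3 = -519/28, σ_4 = 0.
On [1, 2], g(t) = 5 - 5/8·(t - 1) + 99/14·(t - 1)² - 305/56·(t - 1)³.
With (t - 1) = 1/3: g(4/3) = 1016/189.

5.3757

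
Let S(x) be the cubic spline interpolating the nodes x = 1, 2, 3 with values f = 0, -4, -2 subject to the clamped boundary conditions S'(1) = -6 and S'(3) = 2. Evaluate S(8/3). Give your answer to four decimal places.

-2.8519

Let M_i = S''(x_i). Step sizes h_i = 1, 1; slopes of the chords Δ_i = (y_(i+1) - y_i)/h_i = -4, 2.
  1·M_0 + 4·M_1 + 1·M_2 = 6(Δ_1 - Δ_0) = 36
Clamped end conditions give two more equations: 2h_0·M_0 + h_0·M_1 = 6(Δ_0 - S'(1)) = 12 and h_1·M_1 + 2h_1·M_2 = 6(S'(3) - Δ_1) = 0.
Solving: M_0 = 1, M_1 = 10, M_2 = -5.
On [2, 3], S(x) = -4 - 1/2·(x - 2) + 5·(x - 2)² - 5/2·(x - 2)³.
With (x - 2) = 2/3: S(8/3) = -77/27.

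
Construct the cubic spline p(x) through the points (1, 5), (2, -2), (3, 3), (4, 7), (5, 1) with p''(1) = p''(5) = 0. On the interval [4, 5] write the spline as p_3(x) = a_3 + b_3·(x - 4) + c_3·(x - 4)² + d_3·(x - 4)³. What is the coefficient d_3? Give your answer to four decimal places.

Put M_i = p'' at the i-th knot. Here h = (1, 1, 1, 1) and Δ = (-7, 5, 4, -6), so the interior equations h_(i-1)·M_(i-1) + 2(h_(i-1)+h_i)·M_i + h_i·M_(i+1) = 6(Δ_i − Δ_(i-1)) read
  1·M_0 + 4·M_1 + 1·M_2 = 6(Δ_1 - Δ_0) = 72
  1·M_1 + 4·M_2 + 1·M_3 = 6(Δ_2 - Δ_1) = -6
  1·M_2 + 4·M_3 + 1·M_4 = 6(Δ_3 - Δ_2) = -60
Natural end conditions: M_0 = M_4 = 0.
Forward elimination and back-substitution give M_0 = 0, M_1 = 261/14, M_2 = -18/7, M_3 = -201/14, M_4 = 0.
On [4, 5], with p_3(x) = a_3 + b_3·(x - 4) + c_3·(x - 4)² + d_3·(x - 4)³: c_3 = M_3/2 = -201/28, d_3 = (M_4 - M_3)/(6h_3) = 67/28, b_3 = Δ_3 - h_3(2M_3 + M_4)/6 = -17/14.

2.3929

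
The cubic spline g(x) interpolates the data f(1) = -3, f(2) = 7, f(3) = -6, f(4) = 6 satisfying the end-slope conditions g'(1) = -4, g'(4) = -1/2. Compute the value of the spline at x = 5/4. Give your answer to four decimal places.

-1.9453

Let σ_i = g''(x_i). Step sizes h_i = 1, 1, 1; slopes of the chords Δ_i = (y_(i+1) - y_i)/h_i = 10, -13, 12.
  1·σ_0 + 4·σ_1 + 1·σ_2 = 6(Δ_1 - Δ_0) = -138
  1·σ_1 + 4·σ_2 + 1·σ_3 = 6(Δ_2 - Δ_1) = 150
Clamped end conditions give two more equations: 2h_0·σ_0 + h_0·σ_1 = 6(Δ_0 - g'(1)) = 84 and h_2·σ_2 + 2h_2·σ_3 = 6(g'(4) - Δ_2) = -75.
Hence σ_0 = 235/3, σ_1 = -218/3, σ_2 = 223/3, σ_3 = -224/3.
On [1, 2], g(x) = -3 - 4·(x - 1) + 235/6·(x - 1)² - 151/6·(x - 1)³.
With (x - 1) = 1/4: g(5/4) = -249/128.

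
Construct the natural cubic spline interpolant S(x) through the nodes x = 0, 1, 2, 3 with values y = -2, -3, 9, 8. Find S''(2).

Let M_i = S''(x_i). Step sizes h_i = 1, 1, 1; slopes of the chords Δ_i = (y_(i+1) - y_i)/h_i = -1, 12, -1.
  1·M_0 + 4·M_1 + 1·M_2 = 6(Δ_1 - Δ_0) = 78
  1·M_1 + 4·M_2 + 1·M_3 = 6(Δ_2 - Δ_1) = -78
Natural end conditions: M_0 = M_3 = 0.
Solving the tridiagonal system: M_0 = 0, M_1 = 26, M_2 = -26, M_3 = 0.

-26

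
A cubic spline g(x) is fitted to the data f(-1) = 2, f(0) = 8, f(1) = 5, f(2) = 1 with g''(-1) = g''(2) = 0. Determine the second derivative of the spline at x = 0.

Let m_i = g''(x_i). Step sizes h_i = 1, 1, 1; slopes of the chords Δ_i = (y_(i+1) - y_i)/h_i = 6, -3, -4.
  1·m_0 + 4·m_1 + 1·m_2 = 6(Δ_1 - Δ_0) = -54
  1·m_1 + 4·m_2 + 1·m_3 = 6(Δ_2 - Δ_1) = -6
Natural end conditions: m_0 = m_3 = 0.
Solving: m_0 = 0, m_1 = -14, m_2 = 2, m_3 = 0.

-14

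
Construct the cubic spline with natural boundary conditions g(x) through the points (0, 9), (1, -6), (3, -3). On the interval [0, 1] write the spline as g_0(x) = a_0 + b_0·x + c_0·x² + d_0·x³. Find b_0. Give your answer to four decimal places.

Put σ_i = g'' at the i-th knot. Here h = (1, 2) and Δ = (-15, 3/2), so the interior equations h_(i-1)·σ_(i-1) + 2(h_(i-1)+h_i)·σ_i + h_i·σ_(i+1) = 6(Δ_i − Δ_(i-1)) read
  1·σ_0 + 6·σ_1 + 2·σ_2 = 6(Δ_1 - Δ_0) = 99
Natural end conditions: σ_0 = σ_2 = 0.
Solving: σ_0 = 0, σ_1 = 33/2, σ_2 = 0.
On [0, 1], with g_0(x) = a_0 + b_0·x + c_0·x² + d_0·x³: c_0 = σ_0/2 = 0, d_0 = (σ_1 - σ_0)/(6h_0) = 11/4, b_0 = Δ_0 - h_0(2σ_0 + σ_1)/6 = -71/4.

-17.7500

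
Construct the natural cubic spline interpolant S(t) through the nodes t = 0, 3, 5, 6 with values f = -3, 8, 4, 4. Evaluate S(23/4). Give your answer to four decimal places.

3.8689

Write M_i for S''(x_i). With h_i = 3, 2, 1 and divided differences Δ_i = 11/3, -2, 0, the continuity of S' gives the tridiagonal system
  3·M_0 + 10·M_1 + 2·M_2 = 6(Δ_1 - Δ_0) = -34
  2·M_1 + 6·M_2 + 1·M_3 = 6(Δ_2 - Δ_1) = 12
Natural end conditions: M_0 = M_3 = 0.
Hence M_0 = 0, M_1 = -57/14, M_2 = 47/14, M_3 = 0.
On [5, 6], S(t) = 4 - 47/42·(t - 5) + 47/28·(t - 5)² - 47/84·(t - 5)³.
With (t - 5) = 3/4: S(23/4) = 6933/1792.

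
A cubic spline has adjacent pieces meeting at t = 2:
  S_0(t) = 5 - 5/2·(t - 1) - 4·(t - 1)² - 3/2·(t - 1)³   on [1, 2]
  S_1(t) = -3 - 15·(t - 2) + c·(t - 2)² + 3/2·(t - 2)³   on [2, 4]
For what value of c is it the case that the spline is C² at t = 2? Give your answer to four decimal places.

-8.5000

S_0''(t) = -8 - 9·(t - 1), so S_0''(2) = -17. On the right, S_1''(2) = 2c, so c = -17/2.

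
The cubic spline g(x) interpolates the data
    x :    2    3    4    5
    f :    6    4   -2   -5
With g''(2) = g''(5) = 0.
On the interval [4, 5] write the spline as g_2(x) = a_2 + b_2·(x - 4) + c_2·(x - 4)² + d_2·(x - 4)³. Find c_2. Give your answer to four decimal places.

With M_i denoting the second derivative at x_i, h_i = 1, 1, 1, and Δ_i = (y_(i+1) − y_i)/h_i = -2, -6, -3:
  1·M_0 + 4·M_1 + 1·M_2 = 6(Δ_1 - Δ_0) = -24
  1·M_1 + 4·M_2 + 1·M_3 = 6(Δ_2 - Δ_1) = 18
Natural end conditions: M_0 = M_3 = 0.
Solving: M_0 = 0, M_1 = -38/5, M_2 = 32/5, M_3 = 0.
On [4, 5], with g_2(x) = a_2 + b_2·(x - 4) + c_2·(x - 4)² + d_2·(x - 4)³: c_2 = M_2/2 = 16/5, d_2 = (M_3 - M_2)/(6h_2) = -16/15, b_2 = Δ_2 - h_2(2M_2 + M_3)/6 = -77/15.

3.2000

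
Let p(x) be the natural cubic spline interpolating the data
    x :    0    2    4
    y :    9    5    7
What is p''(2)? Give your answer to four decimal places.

2.2500

Let σ_i = p''(x_i). Step sizes h_i = 2, 2; slopes of the chords Δ_i = (y_(i+1) - y_i)/h_i = -2, 1.
  2·σ_0 + 8·σ_1 + 2·σ_2 = 6(Δ_1 - Δ_0) = 18
Natural end conditions: σ_0 = σ_2 = 0.
Solving: σ_0 = 0, σ_1 = 9/4, σ_2 = 0.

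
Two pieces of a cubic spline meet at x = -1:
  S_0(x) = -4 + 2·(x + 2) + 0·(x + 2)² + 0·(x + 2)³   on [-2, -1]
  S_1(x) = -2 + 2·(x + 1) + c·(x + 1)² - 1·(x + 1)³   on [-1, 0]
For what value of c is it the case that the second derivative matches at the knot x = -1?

0

S_0''(x) = 0 + 0·(x + 2), so S_0''(-1) = 0. On the right, S_1''(-1) = 2c, so c = 0.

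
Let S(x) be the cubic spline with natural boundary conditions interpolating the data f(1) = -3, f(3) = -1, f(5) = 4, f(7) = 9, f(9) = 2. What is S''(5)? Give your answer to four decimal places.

0.9643

Let σ_i = S''(x_i). Step sizes h_i = 2, 2, 2, 2; slopes of the chords Δ_i = (y_(i+1) - y_i)/h_i = 1, 5/2, 5/2, -7/2.
  2·σ_0 + 8·σ_1 + 2·σ_2 = 6(Δ_1 - Δ_0) = 9
  2·σ_1 + 8·σ_2 + 2·σ_3 = 6(Δ_2 - Δ_1) = 0
  2·σ_2 + 8·σ_3 + 2·σ_4 = 6(Δ_3 - Δ_2) = -36
Natural end conditions: σ_0 = σ_4 = 0.
Solving: σ_0 = 0, σ_1 = 99/112, σ_2 = 27/28, σ_3 = -531/112, σ_4 = 0.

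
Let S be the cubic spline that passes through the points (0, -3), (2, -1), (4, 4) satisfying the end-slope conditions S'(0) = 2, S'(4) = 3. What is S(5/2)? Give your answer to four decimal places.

-0.1133

With σ_i denoting the second derivative at x_i, h_i = 2, 2, and Δ_i = (y_(i+1) − y_i)/h_i = 1, 5/2:
  2·σ_0 + 8·σ_1 + 2·σ_2 = 6(Δ_1 - Δ_0) = 9
Clamped end conditions give two more equations: 2h_0·σ_0 + h_0·σ_1 = 6(Δ_0 - S'(0)) = -6 and h_1·σ_1 + 2h_1·σ_2 = 6(S'(4) - Δ_1) = 3.
Solving: σ_0 = -19/8, σ_1 = 7/4, σ_2 = -1/8.
On [2, 4], S(x) = -1 + 11/8·(x - 2) + 7/8·(x - 2)² - 5/32·(x - 2)³.
With (x - 2) = 1/2: S(5/2) = -29/256.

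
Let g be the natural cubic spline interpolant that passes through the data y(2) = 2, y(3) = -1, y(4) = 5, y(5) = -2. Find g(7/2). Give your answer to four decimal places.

With m_i denoting the second derivative at x_i, h_i = 1, 1, 1, and Δ_i = (y_(i+1) − y_i)/h_i = -3, 6, -7:
  1·m_0 + 4·m_1 + 1·m_2 = 6(Δ_1 - Δ_0) = 54
  1·m_1 + 4·m_2 + 1·m_3 = 6(Δ_2 - Δ_1) = -78
Natural end conditions: m_0 = m_3 = 0.
Hence m_0 = 0, m_1 = 98/5, m_2 = -122/5, m_3 = 0.
On [3, 4], g(x) = -1 + 53/15·(x - 3) + 49/5·(x - 3)² - 22/3·(x - 3)³.
With (x - 3) = 1/2: g(7/2) = 23/10.

2.3000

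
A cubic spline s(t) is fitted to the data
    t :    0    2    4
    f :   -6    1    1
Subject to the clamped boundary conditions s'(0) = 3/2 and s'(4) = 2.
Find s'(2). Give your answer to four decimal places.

1.7500

With σ_i denoting the second derivative at x_i, h_i = 2, 2, and Δ_i = (y_(i+1) − y_i)/h_i = 7/2, 0:
  2·σ_0 + 8·σ_1 + 2·σ_2 = 6(Δ_1 - Δ_0) = -21
Clamped end conditions give two more equations: 2h_0·σ_0 + h_0·σ_1 = 6(Δ_0 - s'(0)) = 12 and h_1·σ_1 + 2h_1·σ_2 = 6(s'(4) - Δ_1) = 12.
Solving the tridiagonal system: σ_0 = 23/4, σ_1 = -11/2, σ_2 = 23/4.
On [2, 4], s'(t) = b_1 + 2c_1·(t - 2) + 3d_1·(t - 2)² with b_1 = Δ_1 - h_1(2σ_1 + σ_2)/6 = 7/4, c_1 = σ_1/2 = -11/4, d_1 = (σ_2 - σ_1)/(6h_1) = 15/16. So s'(2) = 7/4.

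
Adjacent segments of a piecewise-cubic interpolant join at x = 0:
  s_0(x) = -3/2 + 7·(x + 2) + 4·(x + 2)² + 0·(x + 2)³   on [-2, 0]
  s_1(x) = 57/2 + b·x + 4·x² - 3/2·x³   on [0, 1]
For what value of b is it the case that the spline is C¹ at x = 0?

23

s_0'(x) = 7 + 8·(x + 2) + 0·(x + 2)², so s_0'(0) = 23. On the right, s_1'(0) = b, so b = 23.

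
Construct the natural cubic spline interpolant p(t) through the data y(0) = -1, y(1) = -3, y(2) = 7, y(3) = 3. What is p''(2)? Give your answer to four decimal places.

-27.2000

Let m_i = p''(x_i). Step sizes h_i = 1, 1, 1; slopes of the chords Δ_i = (y_(i+1) - y_i)/h_i = -2, 10, -4.
  1·m_0 + 4·m_1 + 1·m_2 = 6(Δ_1 - Δ_0) = 72
  1·m_1 + 4·m_2 + 1·m_3 = 6(Δ_2 - Δ_1) = -84
Natural end conditions: m_0 = m_3 = 0.
Hence m_0 = 0, m_1 = 124/5, m_2 = -136/5, m_3 = 0.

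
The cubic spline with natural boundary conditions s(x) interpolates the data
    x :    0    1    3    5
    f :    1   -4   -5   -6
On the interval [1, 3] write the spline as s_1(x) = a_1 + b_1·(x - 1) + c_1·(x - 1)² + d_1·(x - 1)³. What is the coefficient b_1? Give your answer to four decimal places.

Let M_i = s''(x_i). Step sizes h_i = 1, 2, 2; slopes of the chords Δ_i = (y_(i+1) - y_i)/h_i = -5, -1/2, -1/2.
  1·M_0 + 6·M_1 + 2·M_2 = 6(Δ_1 - Δ_0) = 27
  2·M_1 + 8·M_2 + 2·M_3 = 6(Δ_2 - Δ_1) = 0
Natural end conditions: M_0 = M_3 = 0.
Forward elimination and back-substitution give M_0 = 0, M_1 = 54/11, M_2 = -27/22, M_3 = 0.
On [1, 3], with s_1(x) = a_1 + b_1·(x - 1) + c_1·(x - 1)² + d_1·(x - 1)³: c_1 = M_1/2 = 27/11, d_1 = (M_2 - M_1)/(6h_1) = -45/88, b_1 = Δ_1 - h_1(2M_1 + M_2)/6 = -37/11.

-3.3636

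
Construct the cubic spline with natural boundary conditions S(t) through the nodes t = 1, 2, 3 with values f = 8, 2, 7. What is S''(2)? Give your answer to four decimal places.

16.5000

Put M_i = S'' at the i-th knot. Here h = (1, 1) and Δ = (-6, 5), so the interior equations h_(i-1)·M_(i-1) + 2(h_(i-1)+h_i)·M_i + h_i·M_(i+1) = 6(Δ_i − Δ_(i-1)) read
  1·M_0 + 4·M_1 + 1·M_2 = 6(Δ_1 - Δ_0) = 66
Natural end conditions: M_0 = M_2 = 0.
Solving the tridiagonal system: M_0 = 0, M_1 = 33/2, M_2 = 0.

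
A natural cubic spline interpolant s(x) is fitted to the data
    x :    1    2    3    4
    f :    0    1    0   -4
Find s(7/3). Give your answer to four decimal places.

0.9877

Write M_i for s''(x_i). With h_i = 1, 1, 1 and divided differences Δ_i = 1, -1, -4, the continuity of s' gives the tridiagonal system
  1·M_0 + 4·M_1 + 1·M_2 = 6(Δ_1 - Δ_0) = -12
  1·M_1 + 4·M_2 + 1·M_3 = 6(Δ_2 - Δ_1) = -18
Natural end conditions: M_0 = M_3 = 0.
Hence M_0 = 0, M_1 = -2, M_2 = -4, M_3 = 0.
On [2, 3], s(x) = 1 + 1/3·(x - 2) - 1·(x - 2)² - 1/3·(x - 2)³.
With (x - 2) = 1/3: s(7/3) = 80/81.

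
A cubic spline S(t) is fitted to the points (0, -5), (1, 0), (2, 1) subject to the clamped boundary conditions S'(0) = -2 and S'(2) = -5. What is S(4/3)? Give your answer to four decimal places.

Write M_i for S''(x_i). With h_i = 1, 1 and divided differences Δ_i = 5, 1, the continuity of S' gives the tridiagonal system
  1·M_0 + 4·M_1 + 1·M_2 = 6(Δ_1 - Δ_0) = -24
Clamped end conditions give two more equations: 2h_0·M_0 + h_0·M_1 = 6(Δ_0 - S'(0)) = 42 and h_1·M_1 + 2h_1·M_2 = 6(S'(2) - Δ_1) = -36.
Solving: M_0 = 51/2, M_1 = -9, M_2 = -27/2.
On [1, 2], S(t) = 0 + 25/4·(t - 1) - 9/2·(t - 1)² - 3/4·(t - 1)³.
With (t - 1) = 1/3: S(4/3) = 14/9.

1.5556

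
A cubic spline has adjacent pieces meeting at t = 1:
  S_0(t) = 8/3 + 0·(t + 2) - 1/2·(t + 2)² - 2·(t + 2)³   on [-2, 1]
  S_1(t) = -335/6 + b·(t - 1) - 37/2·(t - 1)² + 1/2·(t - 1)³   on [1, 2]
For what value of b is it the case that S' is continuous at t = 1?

-57

S_0'(t) = 0 - 1·(t + 2) - 6·(t + 2)², so S_0'(1) = -57. On the right, S_1'(1) = b, so b = -57.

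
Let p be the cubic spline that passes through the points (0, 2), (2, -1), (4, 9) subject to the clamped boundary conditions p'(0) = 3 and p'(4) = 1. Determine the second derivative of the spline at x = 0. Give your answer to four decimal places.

With m_i denoting the second derivative at x_i, h_i = 2, 2, and Δ_i = (y_(i+1) − y_i)/h_i = -3/2, 5:
  2·m_0 + 8·m_1 + 2·m_2 = 6(Δ_1 - Δ_0) = 39
Clamped end conditions give two more equations: 2h_0·m_0 + h_0·m_1 = 6(Δ_0 - p'(0)) = -27 and h_1·m_1 + 2h_1·m_2 = 6(p'(4) - Δ_1) = -24.
Solving: m_0 = -97/8, m_1 = 43/4, m_2 = -91/8.

-12.1250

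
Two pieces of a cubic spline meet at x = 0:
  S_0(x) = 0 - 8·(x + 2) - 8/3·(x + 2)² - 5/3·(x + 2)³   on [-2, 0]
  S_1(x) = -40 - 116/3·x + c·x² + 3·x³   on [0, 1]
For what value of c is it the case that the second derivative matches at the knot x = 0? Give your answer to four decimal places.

S_0''(x) = -16/3 - 10·(x + 2), so S_0''(0) = -76/3. On the right, S_1''(0) = 2c, so c = -38/3.

-12.6667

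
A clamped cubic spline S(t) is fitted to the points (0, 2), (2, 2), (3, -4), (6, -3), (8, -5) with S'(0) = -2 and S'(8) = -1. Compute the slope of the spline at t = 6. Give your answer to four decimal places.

Write M_i for S''(x_i). With h_i = 2, 1, 3, 2 and divided differences Δ_i = 0, -6, 1/3, -1, the continuity of S' gives the tridiagonal system
  2·M_0 + 6·M_1 + 1·M_2 = 6(Δ_1 - Δ_0) = -36
  1·M_1 + 8·M_2 + 3·M_3 = 6(Δ_2 - Δ_1) = 38
  3·M_2 + 10·M_3 + 2·M_4 = 6(Δ_3 - Δ_2) = -8
Clamped end conditions give two more equations: 2h_0·M_0 + h_0·M_1 = 6(Δ_0 - S'(0)) = 12 and h_3·M_3 + 2h_3·M_4 = 6(S'(8) - Δ_3) = 0.
Hence M_0 = 404/51, M_1 = -502/51, M_2 = 368/51, M_3 = -56/17, M_4 = 28/17.
On [6, 8], S'(t) = b_3 + 2c_3·(t - 6) + 3d_3·(t - 6)² with b_3 = Δ_3 - h_3(2M_3 + M_4)/6 = 11/17, c_3 = M_3/2 = -28/17, d_3 = (M_4 - M_3)/(6h_3) = 7/17. So S'(6) = 11/17.

0.6471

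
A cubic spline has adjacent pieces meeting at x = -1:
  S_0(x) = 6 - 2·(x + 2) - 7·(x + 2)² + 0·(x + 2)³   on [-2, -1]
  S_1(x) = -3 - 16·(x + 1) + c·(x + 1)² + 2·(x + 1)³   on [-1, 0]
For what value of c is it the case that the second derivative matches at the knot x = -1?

-7

S_0''(x) = -14 + 0·(x + 2), so S_0''(-1) = -14. On the right, S_1''(-1) = 2c, so c = -7.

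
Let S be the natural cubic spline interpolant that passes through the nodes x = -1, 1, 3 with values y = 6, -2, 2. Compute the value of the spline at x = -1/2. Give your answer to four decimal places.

3.2969

Write m_i for S''(x_i). With h_i = 2, 2 and divided differences Δ_i = -4, 2, the continuity of S' gives the tridiagonal system
  2·m_0 + 8·m_1 + 2·m_2 = 6(Δ_1 - Δ_0) = 36
Natural end conditions: m_0 = m_2 = 0.
Hence m_0 = 0, m_1 = 9/2, m_2 = 0.
On [-1, 1], S(x) = 6 - 11/2·(x + 1) + 0·(x + 1)² + 3/8·(x + 1)³.
With (x + 1) = 1/2: S(-1/2) = 211/64.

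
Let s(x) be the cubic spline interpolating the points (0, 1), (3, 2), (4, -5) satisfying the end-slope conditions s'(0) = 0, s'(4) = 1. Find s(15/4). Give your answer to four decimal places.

With σ_i denoting the second derivative at x_i, h_i = 3, 1, and Δ_i = (y_(i+1) − y_i)/h_i = 1/3, -7:
  3·σ_0 + 8·σ_1 + 1·σ_2 = 6(Δ_1 - Δ_0) = -44
Clamped end conditions give two more equations: 2h_0·σ_0 + h_0·σ_1 = 6(Δ_0 - s'(0)) = 2 and h_1·σ_1 + 2h_1·σ_2 = 6(s'(4) - Δ_1) = 48.
Hence σ_0 = 73/12, σ_1 = -23/2, σ_2 = 119/4.
On [3, 4], s(x) = 2 - 65/8·(x - 3) - 23/4·(x - 3)² + 55/8·(x - 3)³.
With (x - 3) = 3/4: s(15/4) = -2267/512.

-4.4277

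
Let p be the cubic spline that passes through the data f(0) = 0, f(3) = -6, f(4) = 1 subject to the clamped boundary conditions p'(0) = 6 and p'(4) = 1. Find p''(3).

Write m_i for p''(x_i). With h_i = 3, 1 and divided differences Δ_i = -2, 7, the continuity of p' gives the tridiagonal system
  3·m_0 + 8·m_1 + 1·m_2 = 6(Δ_1 - Δ_0) = 54
Clamped end conditions give two more equations: 2h_0·m_0 + h_0·m_1 = 6(Δ_0 - p'(0)) = -48 and h_1·m_1 + 2h_1·m_2 = 6(p'(4) - Δ_1) = -36.
Hence m_0 = -16, m_1 = 16, m_2 = -26.

16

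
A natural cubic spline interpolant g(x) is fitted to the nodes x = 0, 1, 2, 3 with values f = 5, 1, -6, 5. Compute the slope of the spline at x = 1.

-8

Let σ_i = g''(x_i). Step sizes h_i = 1, 1, 1; slopes of the chords Δ_i = (y_(i+1) - y_i)/h_i = -4, -7, 11.
  1·σ_0 + 4·σ_1 + 1·σ_2 = 6(Δ_1 - Δ_0) = -18
  1·σ_1 + 4·σ_2 + 1·σ_3 = 6(Δ_2 - Δ_1) = 108
Natural end conditions: σ_0 = σ_3 = 0.
Solving the tridiagonal system: σ_0 = 0, σ_1 = -12, σ_2 = 30, σ_3 = 0.
On [1, 2], g'(x) = b_1 + 2c_1·(x - 1) + 3d_1·(x - 1)² with b_1 = Δ_1 - h_1(2σ_1 + σ_2)/6 = -8, c_1 = σ_1/2 = -6, d_1 = (σ_2 - σ_1)/(6h_1) = 7. So g'(1) = -8.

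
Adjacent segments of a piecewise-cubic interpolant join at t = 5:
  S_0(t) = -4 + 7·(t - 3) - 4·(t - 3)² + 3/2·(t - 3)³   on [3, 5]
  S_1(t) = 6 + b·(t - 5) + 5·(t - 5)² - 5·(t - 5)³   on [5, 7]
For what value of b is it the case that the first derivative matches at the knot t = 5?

S_0'(t) = 7 - 8·(t - 3) + 9/2·(t - 3)², so S_0'(5) = 9. On the right, S_1'(5) = b, so b = 9.

9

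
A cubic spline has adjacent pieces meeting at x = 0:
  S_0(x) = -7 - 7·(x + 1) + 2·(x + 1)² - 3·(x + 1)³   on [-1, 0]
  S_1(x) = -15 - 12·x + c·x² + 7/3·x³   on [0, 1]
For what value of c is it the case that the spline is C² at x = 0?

-7

S_0''(x) = 4 - 18·(x + 1), so S_0''(0) = -14. On the right, S_1''(0) = 2c, so c = -7.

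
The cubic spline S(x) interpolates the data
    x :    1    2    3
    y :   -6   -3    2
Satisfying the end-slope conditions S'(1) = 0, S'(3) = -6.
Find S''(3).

Put m_i = S'' at the i-th knot. Here h = (1, 1) and Δ = (3, 5), so the interior equations h_(i-1)·m_(i-1) + 2(h_(i-1)+h_i)·m_i + h_i·m_(i+1) = 6(Δ_i − Δ_(i-1)) read
  1·m_0 + 4·m_1 + 1·m_2 = 6(Δ_1 - Δ_0) = 12
Clamped end conditions give two more equations: 2h_0·m_0 + h_0·m_1 = 6(Δ_0 - S'(1)) = 18 and h_1·m_1 + 2h_1·m_2 = 6(S'(3) - Δ_1) = -66.
Solving: m_0 = 3, m_1 = 12, m_2 = -39.

-39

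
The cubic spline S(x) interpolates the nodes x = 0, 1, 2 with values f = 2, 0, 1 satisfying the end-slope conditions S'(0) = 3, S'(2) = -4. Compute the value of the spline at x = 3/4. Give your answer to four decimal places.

0.5234

With M_i denoting the second derivative at x_i, h_i = 1, 1, and Δ_i = (y_(i+1) − y_i)/h_i = -2, 1:
  1·M_0 + 4·M_1 + 1·M_2 = 6(Δ_1 - Δ_0) = 18
Clamped end conditions give two more equations: 2h_0·M_0 + h_0·M_1 = 6(Δ_0 - S'(0)) = -30 and h_1·M_1 + 2h_1·M_2 = 6(S'(2) - Δ_1) = -30.
Solving the tridiagonal system: M_0 = -23, M_1 = 16, M_2 = -23.
On [0, 1], S(x) = 2 + 3·x - 23/2·x² + 13/2·x³.
With x = 3/4: S(3/4) = 67/128.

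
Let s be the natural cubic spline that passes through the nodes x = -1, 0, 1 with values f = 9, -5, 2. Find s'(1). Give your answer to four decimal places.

Put M_i = s'' at the i-th knot. Here h = (1, 1) and Δ = (-14, 7), so the interior equations h_(i-1)·M_(i-1) + 2(h_(i-1)+h_i)·M_i + h_i·M_(i+1) = 6(Δ_i − Δ_(i-1)) read
  1·M_0 + 4·M_1 + 1·M_2 = 6(Δ_1 - Δ_0) = 126
Natural end conditions: M_0 = M_2 = 0.
Forward elimination and back-substitution give M_0 = 0, M_1 = 63/2, M_2 = 0.
On [0, 1], s'(x) = b_1 + 2c_1·x + 3d_1·x² with b_1 = Δ_1 - h_1(2M_1 + M_2)/6 = -7/2, c_1 = M_1/2 = 63/4, d_1 = (M_2 - M_1)/(6h_1) = -21/4. So s'(1) = 49/4.

12.2500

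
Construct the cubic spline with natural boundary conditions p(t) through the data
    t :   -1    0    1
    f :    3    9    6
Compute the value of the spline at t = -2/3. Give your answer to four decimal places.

5.6667

Put σ_i = p'' at the i-th knot. Here h = (1, 1) and Δ = (6, -3), so the interior equations h_(i-1)·σ_(i-1) + 2(h_(i-1)+h_i)·σ_i + h_i·σ_(i+1) = 6(Δ_i − Δ_(i-1)) read
  1·σ_0 + 4·σ_1 + 1·σ_2 = 6(Δ_1 - Δ_0) = -54
Natural end conditions: σ_0 = σ_2 = 0.
Hence σ_0 = 0, σ_1 = -27/2, σ_2 = 0.
On [-1, 0], p(t) = 3 + 33/4·(t + 1) + 0·(t + 1)² - 9/4·(t + 1)³.
With (t + 1) = 1/3: p(-2/3) = 17/3.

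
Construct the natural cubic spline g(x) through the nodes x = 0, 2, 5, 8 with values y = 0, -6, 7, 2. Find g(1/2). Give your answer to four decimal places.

-2.3953

Write M_i for g''(x_i). With h_i = 2, 3, 3 and divided differences Δ_i = -3, 13/3, -5/3, the continuity of g' gives the tridiagonal system
  2·M_0 + 10·M_1 + 3·M_2 = 6(Δ_1 - Δ_0) = 44
  3·M_1 + 12·M_2 + 3·M_3 = 6(Δ_2 - Δ_1) = -36
Natural end conditions: M_0 = M_3 = 0.
Forward elimination and back-substitution give M_0 = 0, M_1 = 212/37, M_2 = -164/37, M_3 = 0.
On [0, 2], g(x) = 0 - 545/111·x + 0·x² + 53/111·x³.
With x = 1/2: g(1/2) = -709/296.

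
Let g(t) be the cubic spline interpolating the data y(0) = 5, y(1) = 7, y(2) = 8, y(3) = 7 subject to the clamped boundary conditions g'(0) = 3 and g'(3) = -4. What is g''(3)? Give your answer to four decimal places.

Put σ_i = g'' at the i-th knot. Here h = (1, 1, 1) and Δ = (2, 1, -1), so the interior equations h_(i-1)·σ_(i-1) + 2(h_(i-1)+h_i)·σ_i + h_i·σ_(i+1) = 6(Δ_i − Δ_(i-1)) read
  1·σ_0 + 4·σ_1 + 1·σ_2 = 6(Δ_1 - Δ_0) = -6
  1·σ_1 + 4·σ_2 + 1·σ_3 = 6(Δ_2 - Δ_1) = -12
Clamped end conditions give two more equations: 2h_0·σ_0 + h_0·σ_1 = 6(Δ_0 - g'(0)) = -6 and h_2·σ_2 + 2h_2·σ_3 = 6(g'(3) - Δ_2) = -18.
Solving the tridiagonal system: σ_0 = -8/3, σ_1 = -2/3, σ_2 = -2/3, σ_3 = -26/3.

-8.6667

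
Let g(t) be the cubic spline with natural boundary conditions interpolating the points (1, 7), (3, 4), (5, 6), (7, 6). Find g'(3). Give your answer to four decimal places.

-0.0333

Put M_i = g'' at the i-th knot. Here h = (2, 2, 2) and Δ = (-3/2, 1, 0), so the interior equations h_(i-1)·M_(i-1) + 2(h_(i-1)+h_i)·M_i + h_i·M_(i+1) = 6(Δ_i − Δ_(i-1)) read
  2·M_0 + 8·M_1 + 2·M_2 = 6(Δ_1 - Δ_0) = 15
  2·M_1 + 8·M_2 + 2·M_3 = 6(Δ_2 - Δ_1) = -6
Natural end conditions: M_0 = M_3 = 0.
Solving: M_0 = 0, M_1 = 11/5, M_2 = -13/10, M_3 = 0.
On [3, 5], g'(t) = b_1 + 2c_1·(t - 3) + 3d_1·(t - 3)² with b_1 = Δ_1 - h_1(2M_1 + M_2)/6 = -1/30, c_1 = M_1/2 = 11/10, d_1 = (M_2 - M_1)/(6h_1) = -7/24. So g'(3) = -1/30.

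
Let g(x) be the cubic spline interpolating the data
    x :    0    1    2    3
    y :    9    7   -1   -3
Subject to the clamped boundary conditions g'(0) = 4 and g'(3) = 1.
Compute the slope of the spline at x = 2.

-6

Put σ_i = g'' at the i-th knot. Here h = (1, 1, 1) and Δ = (-2, -8, -2), so the interior equations h_(i-1)·σ_(i-1) + 2(h_(i-1)+h_i)·σ_i + h_i·σ_(i+1) = 6(Δ_i − Δ_(i-1)) read
  1·σ_0 + 4·σ_1 + 1·σ_2 = 6(Δ_1 - Δ_0) = -36
  1·σ_1 + 4·σ_2 + 1·σ_3 = 6(Δ_2 - Δ_1) = 36
Clamped end conditions give two more equations: 2h_0·σ_0 + h_0·σ_1 = 6(Δ_0 - g'(0)) = -36 and h_2·σ_2 + 2h_2·σ_3 = 6(g'(3) - Δ_2) = 18.
Solving the tridiagonal system: σ_0 = -14, σ_1 = -8, σ_2 = 10, σ_3 = 4.
On [2, 3], g'(x) = b_2 + 2c_2·(x - 2) + 3d_2·(x - 2)² with b_2 = Δ_2 - h_2(2σ_2 + σ_3)/6 = -6, c_2 = σ_2/2 = 5, d_2 = (σ_3 - σ_2)/(6h_2) = -1. So g'(2) = -6.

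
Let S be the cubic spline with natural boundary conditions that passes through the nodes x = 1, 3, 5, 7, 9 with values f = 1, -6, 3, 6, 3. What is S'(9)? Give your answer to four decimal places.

Let m_i = S''(x_i). Step sizes h_i = 2, 2, 2, 2; slopes of the chords Δ_i = (y_(i+1) - y_i)/h_i = -7/2, 9/2, 3/2, -3/2.
  2·m_0 + 8·m_1 + 2·m_2 = 6(Δ_1 - Δ_0) = 48
  2·m_1 + 8·m_2 + 2·m_3 = 6(Δ_2 - Δ_1) = -18
  2·m_2 + 8·m_3 + 2·m_4 = 6(Δ_3 - Δ_2) = -18
Natural end conditions: m_0 = m_4 = 0.
Hence m_0 = 0, m_1 = 387/56, m_2 = -51/14, m_3 = -75/56, m_4 = 0.
On [7, 9], S'(x) = b_3 + 2c_3·(x - 7) + 3d_3·(x - 7)² with b_3 = Δ_3 - h_3(2m_3 + m_4)/6 = -17/28, c_3 = m_3/2 = -75/112, d_3 = (m_4 - m_3)/(6h_3) = 25/224. So S'(9) = -109/56.

-1.9464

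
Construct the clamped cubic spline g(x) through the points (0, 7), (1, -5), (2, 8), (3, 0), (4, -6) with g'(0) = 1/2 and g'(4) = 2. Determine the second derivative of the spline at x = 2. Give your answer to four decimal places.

Write m_i for g''(x_i). With h_i = 1, 1, 1, 1 and divided differences Δ_i = -12, 13, -8, -6, the continuity of g' gives the tridiagonal system
  1·m_0 + 4·m_1 + 1·m_2 = 6(Δ_1 - Δ_0) = 150
  1·m_1 + 4·m_2 + 1·m_3 = 6(Δ_2 - Δ_1) = -126
  1·m_2 + 4·m_3 + 1·m_4 = 6(Δ_3 - Δ_2) = 12
Clamped end conditions give two more equations: 2h_0·m_0 + h_0·m_1 = 6(Δ_0 - g'(0)) = -75 and h_3·m_3 + 2h_3·m_4 = 6(g'(4) - Δ_3) = 48.
Hence m_0 = -573/8, m_1 = 273/4, m_2 = -411/8, m_3 = 45/4, m_4 = 147/8.

-51.3750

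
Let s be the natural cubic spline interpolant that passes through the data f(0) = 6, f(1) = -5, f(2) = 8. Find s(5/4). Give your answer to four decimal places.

Let σ_i = s''(x_i). Step sizes h_i = 1, 1; slopes of the chords Δ_i = (y_(i+1) - y_i)/h_i = -11, 13.
  1·σ_0 + 4·σ_1 + 1·σ_2 = 6(Δ_1 - Δ_0) = 144
Natural end conditions: σ_0 = σ_2 = 0.
Hence σ_0 = 0, σ_1 = 36, σ_2 = 0.
On [1, 2], s(x) = -5 + 1·(x - 1) + 18·(x - 1)² - 6·(x - 1)³.
With (x - 1) = 1/4: s(5/4) = -119/32.

-3.7188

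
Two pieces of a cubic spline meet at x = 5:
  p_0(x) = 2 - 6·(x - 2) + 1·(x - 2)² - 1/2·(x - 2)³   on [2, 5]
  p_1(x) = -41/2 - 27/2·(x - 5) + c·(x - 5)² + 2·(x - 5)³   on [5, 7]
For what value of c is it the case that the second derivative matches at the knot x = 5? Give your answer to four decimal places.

-3.5000

p_0''(x) = 2 - 3·(x - 2), so p_0''(5) = -7. On the right, p_1''(5) = 2c, so c = -7/2.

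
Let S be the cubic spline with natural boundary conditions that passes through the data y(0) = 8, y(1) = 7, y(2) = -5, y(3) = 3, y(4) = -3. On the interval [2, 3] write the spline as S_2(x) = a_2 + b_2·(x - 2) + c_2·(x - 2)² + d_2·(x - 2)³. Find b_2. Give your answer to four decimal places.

-1.6250

Write M_i for S''(x_i). With h_i = 1, 1, 1, 1 and divided differences Δ_i = -1, -12, 8, -6, the continuity of S' gives the tridiagonal system
  1·M_0 + 4·M_1 + 1·M_2 = 6(Δ_1 - Δ_0) = -66
  1·M_1 + 4·M_2 + 1·M_3 = 6(Δ_2 - Δ_1) = 120
  1·M_2 + 4·M_3 + 1·M_4 = 6(Δ_3 - Δ_2) = -84
Natural end conditions: M_0 = M_4 = 0.
Solving: M_0 = 0, M_1 = -111/4, M_2 = 45, M_3 = -129/4, M_4 = 0.
On [2, 3], with S_2(x) = a_2 + b_2·(x - 2) + c_2·(x - 2)² + d_2·(x - 2)³: c_2 = M_2/2 = 45/2, d_2 = (M_3 - M_2)/(6h_2) = -103/8, b_2 = Δ_2 - h_2(2M_2 + M_3)/6 = -13/8.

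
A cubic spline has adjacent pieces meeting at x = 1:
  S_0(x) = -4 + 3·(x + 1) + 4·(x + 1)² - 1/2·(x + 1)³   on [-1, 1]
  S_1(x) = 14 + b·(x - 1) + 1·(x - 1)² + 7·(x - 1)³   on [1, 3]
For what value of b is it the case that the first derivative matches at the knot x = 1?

13

S_0'(x) = 3 + 8·(x + 1) - 3/2·(x + 1)², so S_0'(1) = 13. On the right, S_1'(1) = b, so b = 13.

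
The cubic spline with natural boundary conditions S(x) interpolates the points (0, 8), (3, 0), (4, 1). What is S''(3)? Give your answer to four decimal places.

Put m_i = S'' at the i-th knot. Here h = (3, 1) and Δ = (-8/3, 1), so the interior equations h_(i-1)·m_(i-1) + 2(h_(i-1)+h_i)·m_i + h_i·m_(i+1) = 6(Δ_i − Δ_(i-1)) read
  3·m_0 + 8·m_1 + 1·m_2 = 6(Δ_1 - Δ_0) = 22
Natural end conditions: m_0 = m_2 = 0.
Solving the tridiagonal system: m_0 = 0, m_1 = 11/4, m_2 = 0.

2.7500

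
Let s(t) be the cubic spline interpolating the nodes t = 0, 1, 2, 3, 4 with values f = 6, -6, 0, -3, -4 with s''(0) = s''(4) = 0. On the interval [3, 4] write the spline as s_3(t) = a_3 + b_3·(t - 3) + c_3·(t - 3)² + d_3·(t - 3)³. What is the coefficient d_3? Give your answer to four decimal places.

-1.5000

Put σ_i = s'' at the i-th knot. Here h = (1, 1, 1, 1) and Δ = (-12, 6, -3, -1), so the interior equations h_(i-1)·σ_(i-1) + 2(h_(i-1)+h_i)·σ_i + h_i·σ_(i+1) = 6(Δ_i − Δ_(i-1)) read
  1·σ_0 + 4·σ_1 + 1·σ_2 = 6(Δ_1 - Δ_0) = 108
  1·σ_1 + 4·σ_2 + 1·σ_3 = 6(Δ_2 - Δ_1) = -54
  1·σ_2 + 4·σ_3 + 1·σ_4 = 6(Δ_3 - Δ_2) = 12
Natural end conditions: σ_0 = σ_4 = 0.
Forward elimination and back-substitution give σ_0 = 0, σ_1 = 33, σ_2 = -24, σ_3 = 9, σ_4 = 0.
On [3, 4], with s_3(t) = a_3 + b_3·(t - 3) + c_3·(t - 3)² + d_3·(t - 3)³: c_3 = σ_3/2 = 9/2, d_3 = (σ_4 - σ_3)/(6h_3) = -3/2, b_3 = Δ_3 - h_3(2σ_3 + σ_4)/6 = -4.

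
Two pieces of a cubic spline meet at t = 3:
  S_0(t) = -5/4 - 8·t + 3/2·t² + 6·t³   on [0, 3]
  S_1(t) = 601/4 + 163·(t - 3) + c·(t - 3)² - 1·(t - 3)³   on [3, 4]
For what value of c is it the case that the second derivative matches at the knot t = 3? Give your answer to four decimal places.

55.5000

S_0''(t) = 3 + 36·t, so S_0''(3) = 111. On the right, S_1''(3) = 2c, so c = 111/2.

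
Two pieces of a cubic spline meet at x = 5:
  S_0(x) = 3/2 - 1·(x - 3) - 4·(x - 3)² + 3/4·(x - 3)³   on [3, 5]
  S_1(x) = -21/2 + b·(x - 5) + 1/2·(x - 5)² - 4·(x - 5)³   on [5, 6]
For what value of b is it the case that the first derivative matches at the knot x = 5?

S_0'(x) = -1 - 8·(x - 3) + 9/4·(x - 3)², so S_0'(5) = -8. On the right, S_1'(5) = b, so b = -8.

-8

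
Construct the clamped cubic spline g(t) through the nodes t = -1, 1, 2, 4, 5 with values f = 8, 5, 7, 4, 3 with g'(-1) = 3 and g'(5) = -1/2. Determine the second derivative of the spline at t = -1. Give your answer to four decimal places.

Write M_i for g''(x_i). With h_i = 2, 1, 2, 1 and divided differences Δ_i = -3/2, 2, -3/2, -1, the continuity of g' gives the tridiagonal system
  2·M_0 + 6·M_1 + 1·M_2 = 6(Δ_1 - Δ_0) = 21
  1·M_1 + 6·M_2 + 2·M_3 = 6(Δ_2 - Δ_1) = -21
  2·M_2 + 6·M_3 + 1·M_4 = 6(Δ_3 - Δ_2) = 3
Clamped end conditions give two more equations: 2h_0·M_0 + h_0·M_1 = 6(Δ_0 - g'(-1)) = -27 and h_3·M_3 + 2h_3·M_4 = 6(g'(5) - Δ_3) = 3.
Hence M_0 = -4003/372, M_1 = 746/93, M_2 = -1043/186, M_3 = 215/93, M_4 = 32/93.

-10.7608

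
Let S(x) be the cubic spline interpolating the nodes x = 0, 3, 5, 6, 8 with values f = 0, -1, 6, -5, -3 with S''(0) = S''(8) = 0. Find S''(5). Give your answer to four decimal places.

Let σ_i = S''(x_i). Step sizes h_i = 3, 2, 1, 2; slopes of the chords Δ_i = (y_(i+1) - y_i)/h_i = -1/3, 7/2, -11, 1.
  3·σ_0 + 10·σ_1 + 2·σ_2 = 6(Δ_1 - Δ_0) = 23
  2·σ_1 + 6·σ_2 + 1·σ_3 = 6(Δ_2 - Δ_1) = -87
  1·σ_2 + 6·σ_3 + 2·σ_4 = 6(Δ_3 - Δ_2) = 72
Natural end conditions: σ_0 = σ_4 = 0.
Hence σ_0 = 0, σ_1 = 1993/326, σ_2 = -3108/163, σ_3 = 2474/163, σ_4 = 0.

-19.0675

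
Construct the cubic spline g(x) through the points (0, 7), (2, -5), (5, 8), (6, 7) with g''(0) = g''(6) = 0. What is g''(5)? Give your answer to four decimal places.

-7.1268

Let m_i = g''(x_i). Step sizes h_i = 2, 3, 1; slopes of the chords Δ_i = (y_(i+1) - y_i)/h_i = -6, 13/3, -1.
  2·m_0 + 10·m_1 + 3·m_2 = 6(Δ_1 - Δ_0) = 62
  3·m_1 + 8·m_2 + 1·m_3 = 6(Δ_2 - Δ_1) = -32
Natural end conditions: m_0 = m_3 = 0.
Solving: m_0 = 0, m_1 = 592/71, m_2 = -506/71, m_3 = 0.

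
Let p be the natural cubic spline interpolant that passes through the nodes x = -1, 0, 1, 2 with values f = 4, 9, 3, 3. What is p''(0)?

Write σ_i for p''(x_i). With h_i = 1, 1, 1 and divided differences Δ_i = 5, -6, 0, the continuity of p' gives the tridiagonal system
  1·σ_0 + 4·σ_1 + 1·σ_2 = 6(Δ_1 - Δ_0) = -66
  1·σ_1 + 4·σ_2 + 1·σ_3 = 6(Δ_2 - Δ_1) = 36
Natural end conditions: σ_0 = σ_3 = 0.
Solving: σ_0 = 0, σ_1 = -20, σ_2 = 14, σ_3 = 0.

-20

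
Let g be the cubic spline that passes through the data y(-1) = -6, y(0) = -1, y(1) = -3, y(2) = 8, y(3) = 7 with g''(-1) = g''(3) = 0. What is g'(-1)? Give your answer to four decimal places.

With M_i denoting the second derivative at x_i, h_i = 1, 1, 1, 1, and Δ_i = (y_(i+1) − y_i)/h_i = 5, -2, 11, -1:
  1·M_0 + 4·M_1 + 1·M_2 = 6(Δ_1 - Δ_0) = -42
  1·M_1 + 4·M_2 + 1·M_3 = 6(Δ_2 - Δ_1) = 78
  1·M_2 + 4·M_3 + 1·M_4 = 6(Δ_3 - Δ_2) = -72
Natural end conditions: M_0 = M_4 = 0.
Solving: M_0 = 0, M_1 = -507/28, M_2 = 213/7, M_3 = -717/28, M_4 = 0.
On [-1, 0], g'(x) = b_0 + 2c_0·(x + 1) + 3d_0·(x + 1)² with b_0 = Δ_0 - h_0(2M_0 + M_1)/6 = 449/56, c_0 = M_0/2 = 0, d_0 = (M_1 - M_0)/(6h_0) = -169/56. So g'(-1) = 449/56.

8.0179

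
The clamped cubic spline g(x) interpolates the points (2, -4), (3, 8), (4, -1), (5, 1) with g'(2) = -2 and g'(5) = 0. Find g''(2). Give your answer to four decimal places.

71.3333

Put m_i = g'' at the i-th knot. Here h = (1, 1, 1) and Δ = (12, -9, 2), so the interior equations h_(i-1)·m_(i-1) + 2(h_(i-1)+h_i)·m_i + h_i·m_(i+1) = 6(Δ_i − Δ_(i-1)) read
  1·m_0 + 4·m_1 + 1·m_2 = 6(Δ_1 - Δ_0) = -126
  1·m_1 + 4·m_2 + 1·m_3 = 6(Δ_2 - Δ_1) = 66
Clamped end conditions give two more equations: 2h_0·m_0 + h_0·m_1 = 6(Δ_0 - g'(2)) = 84 and h_2·m_2 + 2h_2·m_3 = 6(g'(5) - Δ_2) = -12.
Solving: m_0 = 214/3, m_1 = -176/3, m_2 = 112/3, m_3 = -74/3.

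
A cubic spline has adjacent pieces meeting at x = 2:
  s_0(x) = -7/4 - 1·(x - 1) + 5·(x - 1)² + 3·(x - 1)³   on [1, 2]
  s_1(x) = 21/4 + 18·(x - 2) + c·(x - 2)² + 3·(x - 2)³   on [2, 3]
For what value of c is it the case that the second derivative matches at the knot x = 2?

s_0''(x) = 10 + 18·(x - 1), so s_0''(2) = 28. On the right, s_1''(2) = 2c, so c = 14.

14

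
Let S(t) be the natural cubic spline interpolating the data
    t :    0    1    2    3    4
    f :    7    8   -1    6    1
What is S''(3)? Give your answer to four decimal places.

Write σ_i for S''(x_i). With h_i = 1, 1, 1, 1 and divided differences Δ_i = 1, -9, 7, -5, the continuity of S' gives the tridiagonal system
  1·σ_0 + 4·σ_1 + 1·σ_2 = 6(Δ_1 - Δ_0) = -60
  1·σ_1 + 4·σ_2 + 1·σ_3 = 6(Δ_2 - Δ_1) = 96
  1·σ_2 + 4·σ_3 + 1·σ_4 = 6(Δ_3 - Δ_2) = -72
Natural end conditions: σ_0 = σ_4 = 0.
Hence σ_0 = 0, σ_1 = -339/14, σ_2 = 258/7, σ_3 = -381/14, σ_4 = 0.

-27.2143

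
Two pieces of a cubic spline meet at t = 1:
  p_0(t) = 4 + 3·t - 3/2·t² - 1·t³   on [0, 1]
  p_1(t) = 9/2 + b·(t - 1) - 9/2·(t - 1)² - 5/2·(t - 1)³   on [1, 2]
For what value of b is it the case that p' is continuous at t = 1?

-3

p_0'(t) = 3 - 3·t - 3·t², so p_0'(1) = -3. On the right, p_1'(1) = b, so b = -3.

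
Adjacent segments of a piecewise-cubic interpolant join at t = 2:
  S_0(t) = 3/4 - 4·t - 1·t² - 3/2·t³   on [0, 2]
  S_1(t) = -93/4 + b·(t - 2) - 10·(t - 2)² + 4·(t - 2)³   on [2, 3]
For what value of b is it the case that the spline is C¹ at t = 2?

S_0'(t) = -4 - 2·t - 9/2·t², so S_0'(2) = -26. On the right, S_1'(2) = b, so b = -26.

-26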